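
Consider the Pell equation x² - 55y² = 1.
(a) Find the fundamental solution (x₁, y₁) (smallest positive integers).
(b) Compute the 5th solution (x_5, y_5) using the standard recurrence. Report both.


Step 1: Find the fundamental solution (x₁, y₁) of x² - 55y² = 1.
  Expand √55 as a continued fraction. a₀ = ⌊√55⌋ = 7; iterate m_{k+1} = d_k·a_k − m_k, d_{k+1} = (55 − m_{k+1}²)/d_k, a_{k+1} = ⌊(a₀ + m_{k+1})/d_{k+1}⌋ (starting m₀ = 0, d₀ = 1), with convergents p_k = a_k·p_{k-1} + p_{k-2}, q_k = a_k·q_{k-1} + q_{k-2} (p₋₁ = 1, q₋₁ = 0):
  k = 0: a₀ = 7; p₀/q₀ = 7/1; p₀² − 55·q₀² = 49 − 55 = -6.
  k = 1: m = 7, d = 6, a = ⌊(7 + 7)/6⌋ = 2; p/q = (2·7 + 1)/(2·1 + 0) = 15/2; p² − 55·q² = 225 − 220 = 5.
  k = 2: m = 5, d = 5, a = ⌊(7 + 5)/5⌋ = 2; p/q = (2·15 + 7)/(2·2 + 1) = 37/5; p² − 55·q² = 1369 − 1375 = -6.
  k = 3: m = 5, d = 6, a = ⌊(7 + 5)/6⌋ = 2; p/q = (2·37 + 15)/(2·5 + 2) = 89/12; p² − 55·q² = 7921 − 7920 = 1.
  The first convergent with p² − 55·q² = 1 gives the fundamental solution (x₁, y₁) = (89, 12).
Step 2: Apply the recurrence (x_{n+1}, y_{n+1}) = (x₁x_n + 55y₁y_n, x₁y_n + y₁x_n) repeatedly.
  From (x_1, y_1) = (89, 12): x_2 = 89·89 + 55·12·12 = 15841; y_2 = 89·12 + 12·89 = 2136.
  From (x_2, y_2) = (15841, 2136): x_3 = 89·15841 + 55·12·2136 = 2819609; y_3 = 89·2136 + 12·15841 = 380196.
  From (x_3, y_3) = (2819609, 380196): x_4 = 89·2819609 + 55·12·380196 = 501874561; y_4 = 89·380196 + 12·2819609 = 67672752.
  From (x_4, y_4) = (501874561, 67672752): x_5 = 89·501874561 + 55·12·67672752 = 89330852249; y_5 = 89·67672752 + 12·501874561 = 12045369660.
Step 3: Verify x_5² - 55·y_5² = 7980001163532668358001 - 7980001163532668358000 = 1 (should be 1). ✓

(x_1, y_1) = (89, 12); (x_5, y_5) = (89330852249, 12045369660).


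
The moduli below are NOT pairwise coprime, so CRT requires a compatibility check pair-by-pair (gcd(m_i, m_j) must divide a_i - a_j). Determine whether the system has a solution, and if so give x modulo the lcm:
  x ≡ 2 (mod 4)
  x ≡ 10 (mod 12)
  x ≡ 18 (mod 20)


Moduli 4, 12, 20 are not pairwise coprime, so CRT works modulo lcm(m_i) when all pairwise compatibility conditions hold.
Pairwise compatibility: gcd(m_i, m_j) must divide a_i - a_j for every pair.
Merge one congruence at a time:
  Start: x ≡ 2 (mod 4).
  Combine with x ≡ 10 (mod 12): gcd(4, 12) = 4; 10 - 2 = 8, which IS divisible by 4, so compatible.
    Write x = 2 + 4·t and substitute into x ≡ 10 (mod 12): 4·t ≡ 10 − 2 = 8 (mod 12).
    Divide the congruence (and modulus) by g = 4: 1·t ≡ 2 (mod 3).
    So t ≡ 2 (mod 3).
    Then x = 2 + 4·2 = 10, valid modulo lcm(4, 12) = 12: x ≡ 10 (mod 12).
  Combine with x ≡ 18 (mod 20): gcd(12, 20) = 4; 18 - 10 = 8, which IS divisible by 4, so compatible.
    Write x = 10 + 12·t and substitute into x ≡ 18 (mod 20): 12·t ≡ 18 − 10 = 8 (mod 20).
    Divide the congruence (and modulus) by g = 4: 3·t ≡ 2 (mod 5).
    The inverse of 3 mod 5 is 2 (since 3·2 = 6 = 1·5 + 1), so t ≡ 2·2 = 4 ≡ 4 (mod 5).
    Then x = 10 + 12·4 = 58, valid modulo lcm(12, 20) = 60: x ≡ 58 (mod 60).
Verify: 58 mod 4 = 2, 58 mod 12 = 10, 58 mod 20 = 18.

x ≡ 58 (mod 60).


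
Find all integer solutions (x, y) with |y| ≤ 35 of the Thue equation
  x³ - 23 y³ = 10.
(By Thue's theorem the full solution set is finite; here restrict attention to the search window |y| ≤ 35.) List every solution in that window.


The equation is x³ - 23y³ = 10. For fixed y, x³ = 23·y³ + 10, so a solution requires the RHS to be a perfect cube.
Strategy: iterate y from -35 to 35, compute RHS = 23·y³ + 10, and check whether it is a (positive or negative) perfect cube.
Check small values of y:
  y = 0: RHS = 10 is not a perfect cube.
  y = 1: RHS = 33 is not a perfect cube.
  y = -1: RHS = -13 is not a perfect cube.
  y = 2: RHS = 194 is not a perfect cube.
  y = -2: RHS = -174 is not a perfect cube.
  y = 3: RHS = 631 is not a perfect cube.
  y = -3: RHS = -611 is not a perfect cube.
Continuing the search up to |y| = 35 finds no solutions either.
No (x, y) in the scanned range satisfies the equation.

No integer solutions with |y| ≤ 35.


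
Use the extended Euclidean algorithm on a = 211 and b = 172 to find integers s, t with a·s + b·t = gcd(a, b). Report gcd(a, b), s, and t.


Euclidean algorithm on (211, 172) — divide until remainder is 0:
  211 = 1 · 172 + 39
  172 = 4 · 39 + 16
  39 = 2 · 16 + 7
  16 = 2 · 7 + 2
  7 = 3 · 2 + 1
  2 = 2 · 1 + 0
gcd(211, 172) = 1.
Track Bezout coefficients alongside the remainders: start with r₀ = 211 = a·1 + b·0 (s = 1, t = 0) and r₁ = 172 = a·0 + b·1 (s = 0, t = 1); each new remainder r_{k+1} = r_{k-1} − q_k·r_k inherits s_{k+1} = s_{k-1} − q_k·s_k, t_{k+1} = t_{k-1} − q_k·t_k, so r_k = a·s_k + b·t_k at every step:
  q = 1: r = 39, s = 1 − 1·0 = 1, t = 0 − 1·1 = -1  (check: 211·1 + 172·(-1) = 39)
  q = 4: r = 16, s = 0 − 4·1 = -4, t = 1 − 4·(-1) = 5  (check: 211·(-4) + 172·5 = 16)
  q = 2: r = 7, s = 1 − 2·(-4) = 9, t = -1 − 2·5 = -11  (check: 211·9 + 172·(-11) = 7)
  q = 2: r = 2, s = -4 − 2·9 = -22, t = 5 − 2·(-11) = 27  (check: 211·(-22) + 172·27 = 2)
  q = 3: r = 1, s = 9 − 3·(-22) = 75, t = -11 − 3·27 = -92  (check: 211·75 + 172·(-92) = 1)
The row with r = 1 (the gcd) gives the Bezout coefficients s = 75, t = -92.
Result: 211 · (75) + 172 · (-92) = 1.

gcd(211, 172) = 1; s = 75, t = -92 (check: 211·75 + 172·(-92) = 1).


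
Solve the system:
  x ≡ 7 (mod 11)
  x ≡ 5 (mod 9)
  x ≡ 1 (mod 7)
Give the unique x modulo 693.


Moduli 11, 9, 7 are pairwise coprime; by CRT there is a unique solution modulo M = 11 · 9 · 7 = 693.
Solve pairwise, accumulating the modulus:
  Start with x ≡ 7 (mod 11).
  Combine with x ≡ 5 (mod 9): since gcd(11, 9) = 1, we get a unique residue mod 99.
    Write x = 7 + 11·t and substitute into x ≡ 5 (mod 9): 11·t ≡ 5 − 7 = -2 (mod 9).
    Reduce coefficients mod 9: 2·t ≡ 7 (mod 9).
    The inverse of 2 mod 9 is 5 (since 2·5 = 10 = 1·9 + 1), so t ≡ 5·7 = 35 ≡ 8 (mod 9).
    Then x = 7 + 11·8 = 95, valid modulo lcm(11, 9) = 99: x ≡ 95 (mod 99).
  Combine with x ≡ 1 (mod 7): since gcd(99, 7) = 1, we get a unique residue mod 693.
    Write x = 95 + 99·t and substitute into x ≡ 1 (mod 7): 99·t ≡ 1 − 95 = -94 (mod 7).
    Reduce coefficients mod 7: 1·t ≡ 4 (mod 7).
    So t ≡ 4 (mod 7).
    Then x = 95 + 99·4 = 491, valid modulo lcm(99, 7) = 693: x ≡ 491 (mod 693).
Verify: 491 mod 11 = 7 ✓, 491 mod 9 = 5 ✓, 491 mod 7 = 1 ✓.

x ≡ 491 (mod 693).


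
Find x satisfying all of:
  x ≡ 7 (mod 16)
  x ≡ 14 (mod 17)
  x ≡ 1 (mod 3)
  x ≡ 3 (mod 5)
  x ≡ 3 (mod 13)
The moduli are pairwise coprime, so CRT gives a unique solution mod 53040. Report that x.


Product of moduli M = 16 · 17 · 3 · 5 · 13 = 53040.
Merge one congruence at a time:
  Start: x ≡ 7 (mod 16).
  Combine with x ≡ 14 (mod 17); new modulus lcm = 272.
    Write x = 7 + 16·t and substitute into x ≡ 14 (mod 17): 16·t ≡ 14 − 7 = 7 (mod 17).
    The inverse of 16 mod 17 is 16 (since 16·16 = 256 = 15·17 + 1), so t ≡ 16·7 = 112 ≡ 10 (mod 17).
    Then x = 7 + 16·10 = 167, valid modulo lcm(16, 17) = 272: x ≡ 167 (mod 272).
  Combine with x ≡ 1 (mod 3); new modulus lcm = 816.
    Write x = 167 + 272·t and substitute into x ≡ 1 (mod 3): 272·t ≡ 1 − 167 = -166 (mod 3).
    Reduce coefficients mod 3: 2·t ≡ 2 (mod 3).
    The inverse of 2 mod 3 is 2 (since 2·2 = 4 = 1·3 + 1), so t ≡ 2·2 = 4 ≡ 1 (mod 3).
    Then x = 167 + 272·1 = 439, valid modulo lcm(272, 3) = 816: x ≡ 439 (mod 816).
  Combine with x ≡ 3 (mod 5); new modulus lcm = 4080.
    Write x = 439 + 816·t and substitute into x ≡ 3 (mod 5): 816·t ≡ 3 − 439 = -436 (mod 5).
    Reduce coefficients mod 5: 1·t ≡ 4 (mod 5).
    So t ≡ 4 (mod 5).
    Then x = 439 + 816·4 = 3703, valid modulo lcm(816, 5) = 4080: x ≡ 3703 (mod 4080).
  Combine with x ≡ 3 (mod 13); new modulus lcm = 53040.
    Write x = 3703 + 4080·t and substitute into x ≡ 3 (mod 13): 4080·t ≡ 3 − 3703 = -3700 (mod 13).
    Reduce coefficients mod 13: 11·t ≡ 5 (mod 13).
    The inverse of 11 mod 13 is 6 (since 11·6 = 66 = 5·13 + 1), so t ≡ 6·5 = 30 ≡ 4 (mod 13).
    Then x = 3703 + 4080·4 = 20023, valid modulo lcm(4080, 13) = 53040: x ≡ 20023 (mod 53040).
Verify against each original: 20023 mod 16 = 7, 20023 mod 17 = 14, 20023 mod 3 = 1, 20023 mod 5 = 3, 20023 mod 13 = 3.

x ≡ 20023 (mod 53040).


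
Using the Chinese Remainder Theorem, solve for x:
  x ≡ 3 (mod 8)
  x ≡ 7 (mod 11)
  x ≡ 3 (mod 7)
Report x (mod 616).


Moduli 8, 11, 7 are pairwise coprime; by CRT there is a unique solution modulo M = 8 · 11 · 7 = 616.
Solve pairwise, accumulating the modulus:
  Start with x ≡ 3 (mod 8).
  Combine with x ≡ 7 (mod 11): since gcd(8, 11) = 1, we get a unique residue mod 88.
    Write x = 3 + 8·t and substitute into x ≡ 7 (mod 11): 8·t ≡ 7 − 3 = 4 (mod 11).
    The inverse of 8 mod 11 is 7 (since 8·7 = 56 = 5·11 + 1), so t ≡ 7·4 = 28 ≡ 6 (mod 11).
    Then x = 3 + 8·6 = 51, valid modulo lcm(8, 11) = 88: x ≡ 51 (mod 88).
  Combine with x ≡ 3 (mod 7): since gcd(88, 7) = 1, we get a unique residue mod 616.
    Write x = 51 + 88·t and substitute into x ≡ 3 (mod 7): 88·t ≡ 3 − 51 = -48 (mod 7).
    Reduce coefficients mod 7: 4·t ≡ 1 (mod 7).
    The inverse of 4 mod 7 is 2 (since 4·2 = 8 = 1·7 + 1), so t ≡ 2·1 = 2 ≡ 2 (mod 7).
    Then x = 51 + 88·2 = 227, valid modulo lcm(88, 7) = 616: x ≡ 227 (mod 616).
Verify: 227 mod 8 = 3 ✓, 227 mod 11 = 7 ✓, 227 mod 7 = 3 ✓.

x ≡ 227 (mod 616).


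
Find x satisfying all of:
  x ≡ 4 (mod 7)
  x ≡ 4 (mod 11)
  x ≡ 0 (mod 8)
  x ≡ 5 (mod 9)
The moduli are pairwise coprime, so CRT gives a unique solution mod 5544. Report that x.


Product of moduli M = 7 · 11 · 8 · 9 = 5544.
Merge one congruence at a time:
  Start: x ≡ 4 (mod 7).
  Combine with x ≡ 4 (mod 11); new modulus lcm = 77.
    Write x = 4 + 7·t and substitute into x ≡ 4 (mod 11): 7·t ≡ 4 − 4 = 0 (mod 11).
    The inverse of 7 mod 11 is 8 (since 7·8 = 56 = 5·11 + 1), so t ≡ 8·0 = 0 ≡ 0 (mod 11).
    Then x = 4 + 7·0 = 4, valid modulo lcm(7, 11) = 77: x ≡ 4 (mod 77).
  Combine with x ≡ 0 (mod 8); new modulus lcm = 616.
    Write x = 4 + 77·t and substitute into x ≡ 0 (mod 8): 77·t ≡ 0 − 4 = -4 (mod 8).
    Reduce coefficients mod 8: 5·t ≡ 4 (mod 8).
    The inverse of 5 mod 8 is 5 (since 5·5 = 25 = 3·8 + 1), so t ≡ 5·4 = 20 ≡ 4 (mod 8).
    Then x = 4 + 77·4 = 312, valid modulo lcm(77, 8) = 616: x ≡ 312 (mod 616).
  Combine with x ≡ 5 (mod 9); new modulus lcm = 5544.
    Write x = 312 + 616·t and substitute into x ≡ 5 (mod 9): 616·t ≡ 5 − 312 = -307 (mod 9).
    Reduce coefficients mod 9: 4·t ≡ 8 (mod 9).
    The inverse of 4 mod 9 is 7 (since 4·7 = 28 = 3·9 + 1), so t ≡ 7·8 = 56 ≡ 2 (mod 9).
    Then x = 312 + 616·2 = 1544, valid modulo lcm(616, 9) = 5544: x ≡ 1544 (mod 5544).
Verify against each original: 1544 mod 7 = 4, 1544 mod 11 = 4, 1544 mod 8 = 0, 1544 mod 9 = 5.

x ≡ 1544 (mod 5544).


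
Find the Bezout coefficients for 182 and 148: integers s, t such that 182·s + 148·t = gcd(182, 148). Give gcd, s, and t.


Euclidean algorithm on (182, 148) — divide until remainder is 0:
  182 = 1 · 148 + 34
  148 = 4 · 34 + 12
  34 = 2 · 12 + 10
  12 = 1 · 10 + 2
  10 = 5 · 2 + 0
gcd(182, 148) = 2.
Track Bezout coefficients alongside the remainders: start with r₀ = 182 = a·1 + b·0 (s = 1, t = 0) and r₁ = 148 = a·0 + b·1 (s = 0, t = 1); each new remainder r_{k+1} = r_{k-1} − q_k·r_k inherits s_{k+1} = s_{k-1} − q_k·s_k, t_{k+1} = t_{k-1} − q_k·t_k, so r_k = a·s_k + b·t_k at every step:
  q = 1: r = 34, s = 1 − 1·0 = 1, t = 0 − 1·1 = -1  (check: 182·1 + 148·(-1) = 34)
  q = 4: r = 12, s = 0 − 4·1 = -4, t = 1 − 4·(-1) = 5  (check: 182·(-4) + 148·5 = 12)
  q = 2: r = 10, s = 1 − 2·(-4) = 9, t = -1 − 2·5 = -11  (check: 182·9 + 148·(-11) = 10)
  q = 1: r = 2, s = -4 − 1·9 = -13, t = 5 − 1·(-11) = 16  (check: 182·(-13) + 148·16 = 2)
The row with r = 2 (the gcd) gives the Bezout coefficients s = -13, t = 16.
Result: 182 · (-13) + 148 · (16) = 2.

gcd(182, 148) = 2; s = -13, t = 16 (check: 182·(-13) + 148·16 = 2).


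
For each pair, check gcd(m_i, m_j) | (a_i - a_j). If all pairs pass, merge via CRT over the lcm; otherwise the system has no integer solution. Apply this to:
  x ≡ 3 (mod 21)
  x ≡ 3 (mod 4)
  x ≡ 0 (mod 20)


Moduli 21, 4, 20 are not pairwise coprime, so CRT works modulo lcm(m_i) when all pairwise compatibility conditions hold.
Pairwise compatibility: gcd(m_i, m_j) must divide a_i - a_j for every pair.
Merge one congruence at a time:
  Start: x ≡ 3 (mod 21).
  Combine with x ≡ 3 (mod 4): gcd(21, 4) = 1; 3 - 3 = 0, which IS divisible by 1, so compatible.
    Write x = 3 + 21·t and substitute into x ≡ 3 (mod 4): 21·t ≡ 3 − 3 = 0 (mod 4).
    Reduce coefficients mod 4: 1·t ≡ 0 (mod 4).
    So t ≡ 0 (mod 4).
    Then x = 3 + 21·0 = 3, valid modulo lcm(21, 4) = 84: x ≡ 3 (mod 84).
  Combine with x ≡ 0 (mod 20): gcd(84, 20) = 4, and 0 - 3 = -3 is NOT divisible by 4.
    ⇒ system is inconsistent (no integer solution).

No solution (the system is inconsistent).


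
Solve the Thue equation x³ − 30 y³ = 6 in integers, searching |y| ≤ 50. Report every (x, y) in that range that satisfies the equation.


The equation is x³ - 30y³ = 6. For fixed y, x³ = 30·y³ + 6, so a solution requires the RHS to be a perfect cube.
Strategy: iterate y from -50 to 50, compute RHS = 30·y³ + 6, and check whether it is a (positive or negative) perfect cube.
Check small values of y:
  y = 0: RHS = 6 is not a perfect cube.
  y = 1: RHS = 36 is not a perfect cube.
  y = -1: RHS = -24 is not a perfect cube.
  y = 2: RHS = 246 is not a perfect cube.
  y = -2: RHS = -234 is not a perfect cube.
  y = 3: RHS = 816 is not a perfect cube.
  y = -3: RHS = -804 is not a perfect cube.
Continuing the search up to |y| = 50 finds no solutions either.
No (x, y) in the scanned range satisfies the equation.

No integer solutions with |y| ≤ 50.


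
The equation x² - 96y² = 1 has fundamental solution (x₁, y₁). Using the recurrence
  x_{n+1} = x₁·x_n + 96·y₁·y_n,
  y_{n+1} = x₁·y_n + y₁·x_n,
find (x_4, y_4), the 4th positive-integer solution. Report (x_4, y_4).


Step 1: Find the fundamental solution (x₁, y₁) of x² - 96y² = 1.
  Expand √96 as a continued fraction. a₀ = ⌊√96⌋ = 9; iterate m_{k+1} = d_k·a_k − m_k, d_{k+1} = (96 − m_{k+1}²)/d_k, a_{k+1} = ⌊(a₀ + m_{k+1})/d_{k+1}⌋ (starting m₀ = 0, d₀ = 1), with convergents p_k = a_k·p_{k-1} + p_{k-2}, q_k = a_k·q_{k-1} + q_{k-2} (p₋₁ = 1, q₋₁ = 0):
  k = 0: a₀ = 9; p₀/q₀ = 9/1; p₀² − 96·q₀² = 81 − 96 = -15.
  k = 1: m = 9, d = 15, a = ⌊(9 + 9)/15⌋ = 1; p/q = (1·9 + 1)/(1·1 + 0) = 10/1; p² − 96·q² = 100 − 96 = 4.
  k = 2: m = 6, d = 4, a = ⌊(9 + 6)/4⌋ = 3; p/q = (3·10 + 9)/(3·1 + 1) = 39/4; p² − 96·q² = 1521 − 1536 = -15.
  k = 3: m = 6, d = 15, a = ⌊(9 + 6)/15⌋ = 1; p/q = (1·39 + 10)/(1·4 + 1) = 49/5; p² − 96·q² = 2401 − 2400 = 1.
  The first convergent with p² − 96·q² = 1 gives the fundamental solution (x₁, y₁) = (49, 5).
Step 2: Apply the recurrence (x_{n+1}, y_{n+1}) = (x₁x_n + 96y₁y_n, x₁y_n + y₁x_n) repeatedly.
  From (x_1, y_1) = (49, 5): x_2 = 49·49 + 96·5·5 = 4801; y_2 = 49·5 + 5·49 = 490.
  From (x_2, y_2) = (4801, 490): x_3 = 49·4801 + 96·5·490 = 470449; y_3 = 49·490 + 5·4801 = 48015.
  From (x_3, y_3) = (470449, 48015): x_4 = 49·470449 + 96·5·48015 = 46099201; y_4 = 49·48015 + 5·470449 = 4704980.
Step 3: Verify x_4² - 96·y_4² = 2125136332838401 - 2125136332838400 = 1 (should be 1). ✓

(x_1, y_1) = (49, 5); (x_4, y_4) = (46099201, 4704980).


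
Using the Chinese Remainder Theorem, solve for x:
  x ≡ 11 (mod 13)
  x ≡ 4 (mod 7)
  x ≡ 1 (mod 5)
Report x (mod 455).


Moduli 13, 7, 5 are pairwise coprime; by CRT there is a unique solution modulo M = 13 · 7 · 5 = 455.
Solve pairwise, accumulating the modulus:
  Start with x ≡ 11 (mod 13).
  Combine with x ≡ 4 (mod 7): since gcd(13, 7) = 1, we get a unique residue mod 91.
    Write x = 11 + 13·t and substitute into x ≡ 4 (mod 7): 13·t ≡ 4 − 11 = -7 (mod 7).
    Reduce coefficients mod 7: 6·t ≡ 0 (mod 7).
    The inverse of 6 mod 7 is 6 (since 6·6 = 36 = 5·7 + 1), so t ≡ 6·0 = 0 ≡ 0 (mod 7).
    Then x = 11 + 13·0 = 11, valid modulo lcm(13, 7) = 91: x ≡ 11 (mod 91).
  Combine with x ≡ 1 (mod 5): since gcd(91, 5) = 1, we get a unique residue mod 455.
    Write x = 11 + 91·t and substitute into x ≡ 1 (mod 5): 91·t ≡ 1 − 11 = -10 (mod 5).
    Reduce coefficients mod 5: 1·t ≡ 0 (mod 5).
    So t ≡ 0 (mod 5).
    Then x = 11 + 91·0 = 11, valid modulo lcm(91, 5) = 455: x ≡ 11 (mod 455).
Verify: 11 mod 13 = 11 ✓, 11 mod 7 = 4 ✓, 11 mod 5 = 1 ✓.

x ≡ 11 (mod 455).


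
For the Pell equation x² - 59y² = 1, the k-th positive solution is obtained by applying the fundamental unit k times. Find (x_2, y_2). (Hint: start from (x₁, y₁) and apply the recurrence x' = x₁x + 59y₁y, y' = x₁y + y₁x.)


Step 1: Find the fundamental solution (x₁, y₁) of x² - 59y² = 1.
  Expand √59 as a continued fraction. a₀ = ⌊√59⌋ = 7; iterate m_{k+1} = d_k·a_k − m_k, d_{k+1} = (59 − m_{k+1}²)/d_k, a_{k+1} = ⌊(a₀ + m_{k+1})/d_{k+1}⌋ (starting m₀ = 0, d₀ = 1), with convergents p_k = a_k·p_{k-1} + p_{k-2}, q_k = a_k·q_{k-1} + q_{k-2} (p₋₁ = 1, q₋₁ = 0):
  k = 0: a₀ = 7; p₀/q₀ = 7/1; p₀² − 59·q₀² = 49 − 59 = -10.
  k = 1: m = 7, d = 10, a = ⌊(7 + 7)/10⌋ = 1; p/q = (1·7 + 1)/(1·1 + 0) = 8/1; p² − 59·q² = 64 − 59 = 5.
  k = 2: m = 3, d = 5, a = ⌊(7 + 3)/5⌋ = 2; p/q = (2·8 + 7)/(2·1 + 1) = 23/3; p² − 59·q² = 529 − 531 = -2.
  k = 3: m = 7, d = 2, a = ⌊(7 + 7)/2⌋ = 7; p/q = (7·23 + 8)/(7·3 + 1) = 169/22; p² − 59·q² = 28561 − 28556 = 5.
  k = 4: m = 7, d = 5, a = ⌊(7 + 7)/5⌋ = 2; p/q = (2·169 + 23)/(2·22 + 3) = 361/47; p² − 59·q² = 130321 − 130331 = -10.
  k = 5: m = 3, d = 10, a = ⌊(7 + 3)/10⌋ = 1; p/q = (1·361 + 169)/(1·47 + 22) = 530/69; p² − 59·q² = 280900 − 280899 = 1.
  The first convergent with p² − 59·q² = 1 gives the fundamental solution (x₁, y₁) = (530, 69).
Step 2: Apply the recurrence (x_{n+1}, y_{n+1}) = (x₁x_n + 59y₁y_n, x₁y_n + y₁x_n) repeatedly.
  From (x_1, y_1) = (530, 69): x_2 = 530·530 + 59·69·69 = 561799; y_2 = 530·69 + 69·530 = 73140.
Step 3: Verify x_2² - 59·y_2² = 315618116401 - 315618116400 = 1 (should be 1). ✓

(x_1, y_1) = (530, 69); (x_2, y_2) = (561799, 73140).


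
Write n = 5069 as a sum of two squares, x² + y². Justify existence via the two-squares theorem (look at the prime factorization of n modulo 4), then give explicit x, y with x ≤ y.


Step 1: Factor n = 5069 = 37 · 137.
Step 2: Check the mod-4 condition on each prime factor: 37 ≡ 1 (mod 4), exponent 1; 137 ≡ 1 (mod 4), exponent 1.
All primes ≡ 3 (mod 4) appear to even exponent (or don't appear), so by the two-squares theorem n IS expressible as a sum of two squares.
Step 3: Build a representation. Here n = 37 · 137 is a product of primes ≡ 1 (mod 4). Each prime p ≡ 1 (mod 4) is itself a sum of two squares; find a² by testing p − a² for a perfect square:
  37: 37 − 1² = 36 = 6² ⇒ 37 = 1² + 6².
  137: 137 − 1² = 136, 137 − 2² = 133, 137 − 3² = 128, 137 − 4² = 121 = 11² ⇒ 137 = 4² + 11².
  Combine using the Brahmagupta–Fibonacci identity (a² + b²)(c² + d²) = (ac − bd)² + (ad + bc)² = (ac + bd)² + (ad − bc)²:
  37 · 137 = 5069: from (1² + 6²)(4² + 11²), take (1·4 − 6·11, 1·11 + 6·4) = (4 − 66, 11 + 24) = (-62, 35); dropping signs (only squares matter) gives (62, 35); check 62² + 35² = 3844 + 1225 = 5069 ✓.
Step 4: Order so x ≤ y and verify: 35² + 62² = 1225 + 3844 = 5069 = n. ✓

n = 5069 = 35² + 62² (one valid representation with x ≤ y).


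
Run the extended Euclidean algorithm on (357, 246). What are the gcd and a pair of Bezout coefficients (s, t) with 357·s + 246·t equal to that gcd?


Euclidean algorithm on (357, 246) — divide until remainder is 0:
  357 = 1 · 246 + 111
  246 = 2 · 111 + 24
  111 = 4 · 24 + 15
  24 = 1 · 15 + 9
  15 = 1 · 9 + 6
  9 = 1 · 6 + 3
  6 = 2 · 3 + 0
gcd(357, 246) = 3.
Track Bezout coefficients alongside the remainders: start with r₀ = 357 = a·1 + b·0 (s = 1, t = 0) and r₁ = 246 = a·0 + b·1 (s = 0, t = 1); each new remainder r_{k+1} = r_{k-1} − q_k·r_k inherits s_{k+1} = s_{k-1} − q_k·s_k, t_{k+1} = t_{k-1} − q_k·t_k, so r_k = a·s_k + b·t_k at every step:
  q = 1: r = 111, s = 1 − 1·0 = 1, t = 0 − 1·1 = -1  (check: 357·1 + 246·(-1) = 111)
  q = 2: r = 24, s = 0 − 2·1 = -2, t = 1 − 2·(-1) = 3  (check: 357·(-2) + 246·3 = 24)
  q = 4: r = 15, s = 1 − 4·(-2) = 9, t = -1 − 4·3 = -13  (check: 357·9 + 246·(-13) = 15)
  q = 1: r = 9, s = -2 − 1·9 = -11, t = 3 − 1·(-13) = 16  (check: 357·(-11) + 246·16 = 9)
  q = 1: r = 6, s = 9 − 1·(-11) = 20, t = -13 − 1·16 = -29  (check: 357·20 + 246·(-29) = 6)
  q = 1: r = 3, s = -11 − 1·20 = -31, t = 16 − 1·(-29) = 45  (check: 357·(-31) + 246·45 = 3)
The row with r = 3 (the gcd) gives the Bezout coefficients s = -31, t = 45.
Result: 357 · (-31) + 246 · (45) = 3.

gcd(357, 246) = 3; s = -31, t = 45 (check: 357·(-31) + 246·45 = 3).


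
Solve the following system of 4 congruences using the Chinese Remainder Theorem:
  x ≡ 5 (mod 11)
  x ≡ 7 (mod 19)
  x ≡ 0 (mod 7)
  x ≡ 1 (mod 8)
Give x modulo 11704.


Product of moduli M = 11 · 19 · 7 · 8 = 11704.
Merge one congruence at a time:
  Start: x ≡ 5 (mod 11).
  Combine with x ≡ 7 (mod 19); new modulus lcm = 209.
    Write x = 5 + 11·t and substitute into x ≡ 7 (mod 19): 11·t ≡ 7 − 5 = 2 (mod 19).
    The inverse of 11 mod 19 is 7 (since 11·7 = 77 = 4·19 + 1), so t ≡ 7·2 = 14 ≡ 14 (mod 19).
    Then x = 5 + 11·14 = 159, valid modulo lcm(11, 19) = 209: x ≡ 159 (mod 209).
  Combine with x ≡ 0 (mod 7); new modulus lcm = 1463.
    Write x = 159 + 209·t and substitute into x ≡ 0 (mod 7): 209·t ≡ 0 − 159 = -159 (mod 7).
    Reduce coefficients mod 7: 6·t ≡ 2 (mod 7).
    The inverse of 6 mod 7 is 6 (since 6·6 = 36 = 5·7 + 1), so t ≡ 6·2 = 12 ≡ 5 (mod 7).
    Then x = 159 + 209·5 = 1204, valid modulo lcm(209, 7) = 1463: x ≡ 1204 (mod 1463).
  Combine with x ≡ 1 (mod 8); new modulus lcm = 11704.
    Write x = 1204 + 1463·t and substitute into x ≡ 1 (mod 8): 1463·t ≡ 1 − 1204 = -1203 (mod 8).
    Reduce coefficients mod 8: 7·t ≡ 5 (mod 8).
    The inverse of 7 mod 8 is 7 (since 7·7 = 49 = 6·8 + 1), so t ≡ 7·5 = 35 ≡ 3 (mod 8).
    Then x = 1204 + 1463·3 = 5593, valid modulo lcm(1463, 8) = 11704: x ≡ 5593 (mod 11704).
Verify against each original: 5593 mod 11 = 5, 5593 mod 19 = 7, 5593 mod 7 = 0, 5593 mod 8 = 1.

x ≡ 5593 (mod 11704).


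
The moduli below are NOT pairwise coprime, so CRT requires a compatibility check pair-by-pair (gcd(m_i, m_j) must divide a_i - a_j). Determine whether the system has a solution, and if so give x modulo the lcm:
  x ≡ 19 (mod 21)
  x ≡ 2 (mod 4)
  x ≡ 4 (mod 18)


Moduli 21, 4, 18 are not pairwise coprime, so CRT works modulo lcm(m_i) when all pairwise compatibility conditions hold.
Pairwise compatibility: gcd(m_i, m_j) must divide a_i - a_j for every pair.
Merge one congruence at a time:
  Start: x ≡ 19 (mod 21).
  Combine with x ≡ 2 (mod 4): gcd(21, 4) = 1; 2 - 19 = -17, which IS divisible by 1, so compatible.
    Write x = 19 + 21·t and substitute into x ≡ 2 (mod 4): 21·t ≡ 2 − 19 = -17 (mod 4).
    Reduce coefficients mod 4: 1·t ≡ 3 (mod 4).
    So t ≡ 3 (mod 4).
    Then x = 19 + 21·3 = 82, valid modulo lcm(21, 4) = 84: x ≡ 82 (mod 84).
  Combine with x ≡ 4 (mod 18): gcd(84, 18) = 6; 4 - 82 = -78, which IS divisible by 6, so compatible.
    Write x = 82 + 84·t and substitute into x ≡ 4 (mod 18): 84·t ≡ 4 − 82 = -78 (mod 18).
    Divide the congruence (and modulus) by g = 6: 14·t ≡ -13 (mod 3).
    Reduce coefficients mod 3: 2·t ≡ 2 (mod 3).
    The inverse of 2 mod 3 is 2 (since 2·2 = 4 = 1·3 + 1), so t ≡ 2·2 = 4 ≡ 1 (mod 3).
    Then x = 82 + 84·1 = 166, valid modulo lcm(84, 18) = 252: x ≡ 166 (mod 252).
Verify: 166 mod 21 = 19, 166 mod 4 = 2, 166 mod 18 = 4.

x ≡ 166 (mod 252).


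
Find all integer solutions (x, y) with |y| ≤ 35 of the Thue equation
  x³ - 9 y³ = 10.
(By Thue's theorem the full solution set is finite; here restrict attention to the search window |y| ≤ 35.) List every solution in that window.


The equation is x³ - 9y³ = 10. For fixed y, x³ = 9·y³ + 10, so a solution requires the RHS to be a perfect cube.
Strategy: iterate y from -35 to 35, compute RHS = 9·y³ + 10, and check whether it is a (positive or negative) perfect cube.
Check small values of y:
  y = 0: RHS = 10 is not a perfect cube.
  y = 1: RHS = 19 is not a perfect cube.
  y = -1: RHS = 1 = (1)³ ⇒ x = 1 works.
  y = 2: RHS = 82 is not a perfect cube.
  y = -2: RHS = -62 is not a perfect cube.
  y = 3: RHS = 253 is not a perfect cube.
  y = -3: RHS = -233 is not a perfect cube.
Continuing the search up to |y| = 35 finds no further solutions beyond those listed.
Collected solutions: (1, -1).

Solutions (with |y| ≤ 35): (1, -1).


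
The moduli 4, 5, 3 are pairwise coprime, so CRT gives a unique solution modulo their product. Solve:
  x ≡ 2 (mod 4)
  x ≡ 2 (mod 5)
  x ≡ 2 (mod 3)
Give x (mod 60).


Moduli 4, 5, 3 are pairwise coprime; by CRT there is a unique solution modulo M = 4 · 5 · 3 = 60.
Solve pairwise, accumulating the modulus:
  Start with x ≡ 2 (mod 4).
  Combine with x ≡ 2 (mod 5): since gcd(4, 5) = 1, we get a unique residue mod 20.
    Write x = 2 + 4·t and substitute into x ≡ 2 (mod 5): 4·t ≡ 2 − 2 = 0 (mod 5).
    The inverse of 4 mod 5 is 4 (since 4·4 = 16 = 3·5 + 1), so t ≡ 4·0 = 0 ≡ 0 (mod 5).
    Then x = 2 + 4·0 = 2, valid modulo lcm(4, 5) = 20: x ≡ 2 (mod 20).
  Combine with x ≡ 2 (mod 3): since gcd(20, 3) = 1, we get a unique residue mod 60.
    Write x = 2 + 20·t and substitute into x ≡ 2 (mod 3): 20·t ≡ 2 − 2 = 0 (mod 3).
    Reduce coefficients mod 3: 2·t ≡ 0 (mod 3).
    The inverse of 2 mod 3 is 2 (since 2·2 = 4 = 1·3 + 1), so t ≡ 2·0 = 0 ≡ 0 (mod 3).
    Then x = 2 + 20·0 = 2, valid modulo lcm(20, 3) = 60: x ≡ 2 (mod 60).
Verify: 2 mod 4 = 2 ✓, 2 mod 5 = 2 ✓, 2 mod 3 = 2 ✓.

x ≡ 2 (mod 60).


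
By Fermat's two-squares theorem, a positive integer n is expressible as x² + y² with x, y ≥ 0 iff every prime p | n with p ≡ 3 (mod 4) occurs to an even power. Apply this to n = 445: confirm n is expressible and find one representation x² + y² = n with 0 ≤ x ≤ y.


Step 1: Factor n = 445 = 5 · 89.
Step 2: Check the mod-4 condition on each prime factor: 5 ≡ 1 (mod 4), exponent 1; 89 ≡ 1 (mod 4), exponent 1.
All primes ≡ 3 (mod 4) appear to even exponent (or don't appear), so by the two-squares theorem n IS expressible as a sum of two squares.
Step 3: Build a representation. Here n = 5 · 89 is a product of primes ≡ 1 (mod 4). Each prime p ≡ 1 (mod 4) is itself a sum of two squares; find a² by testing p − a² for a perfect square:
  5: 5 − 1² = 4 = 2² ⇒ 5 = 1² + 2².
  89: 89 − 1² = 88, 89 − 2² = 85, 89 − 3² = 80, 89 − 4² = 73, 89 − 5² = 64 = 8² ⇒ 89 = 5² + 8².
  Combine using the Brahmagupta–Fibonacci identity (a² + b²)(c² + d²) = (ac − bd)² + (ad + bc)² = (ac + bd)² + (ad − bc)²:
  5 · 89 = 445: from (1² + 2²)(5² + 8²), take (1·5 − 2·8, 1·8 + 2·5) = (5 − 16, 8 + 10) = (-11, 18); dropping signs (only squares matter) gives (11, 18); check 11² + 18² = 121 + 324 = 445 ✓.
Step 4: Order so x ≤ y and verify: 11² + 18² = 121 + 324 = 445 = n. ✓

n = 445 = 11² + 18² (one valid representation with x ≤ y).


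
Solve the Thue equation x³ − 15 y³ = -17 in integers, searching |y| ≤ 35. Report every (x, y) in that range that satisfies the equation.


The equation is x³ - 15y³ = -17. For fixed y, x³ = 15·y³ − 17, so a solution requires the RHS to be a perfect cube.
Strategy: iterate y from -35 to 35, compute RHS = 15·y³ − 17, and check whether it is a (positive or negative) perfect cube.
Check small values of y:
  y = 0: RHS = -17 is not a perfect cube.
  y = 1: RHS = -2 is not a perfect cube.
  y = -1: RHS = -32 is not a perfect cube.
  y = 2: RHS = 103 is not a perfect cube.
  y = -2: RHS = -137 is not a perfect cube.
  y = 3: RHS = 388 is not a perfect cube.
  y = -3: RHS = -422 is not a perfect cube.
Continuing the search up to |y| = 35 finds no solutions either.
No (x, y) in the scanned range satisfies the equation.

No integer solutions with |y| ≤ 35.


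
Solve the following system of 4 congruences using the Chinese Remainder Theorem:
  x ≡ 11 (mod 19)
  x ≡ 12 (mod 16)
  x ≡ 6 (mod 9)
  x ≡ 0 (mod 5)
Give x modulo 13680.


Product of moduli M = 19 · 16 · 9 · 5 = 13680.
Merge one congruence at a time:
  Start: x ≡ 11 (mod 19).
  Combine with x ≡ 12 (mod 16); new modulus lcm = 304.
    Write x = 11 + 19·t and substitute into x ≡ 12 (mod 16): 19·t ≡ 12 − 11 = 1 (mod 16).
    Reduce coefficients mod 16: 3·t ≡ 1 (mod 16).
    The inverse of 3 mod 16 is 11 (since 3·11 = 33 = 2·16 + 1), so t ≡ 11·1 = 11 ≡ 11 (mod 16).
    Then x = 11 + 19·11 = 220, valid modulo lcm(19, 16) = 304: x ≡ 220 (mod 304).
  Combine with x ≡ 6 (mod 9); new modulus lcm = 2736.
    Write x = 220 + 304·t and substitute into x ≡ 6 (mod 9): 304·t ≡ 6 − 220 = -214 (mod 9).
    Reduce coefficients mod 9: 7·t ≡ 2 (mod 9).
    The inverse of 7 mod 9 is 4 (since 7·4 = 28 = 3·9 + 1), so t ≡ 4·2 = 8 ≡ 8 (mod 9).
    Then x = 220 + 304·8 = 2652, valid modulo lcm(304, 9) = 2736: x ≡ 2652 (mod 2736).
  Combine with x ≡ 0 (mod 5); new modulus lcm = 13680.
    Write x = 2652 + 2736·t and substitute into x ≡ 0 (mod 5): 2736·t ≡ 0 − 2652 = -2652 (mod 5).
    Reduce coefficients mod 5: 1·t ≡ 3 (mod 5).
    So t ≡ 3 (mod 5).
    Then x = 2652 + 2736·3 = 10860, valid modulo lcm(2736, 5) = 13680: x ≡ 10860 (mod 13680).
Verify against each original: 10860 mod 19 = 11, 10860 mod 16 = 12, 10860 mod 9 = 6, 10860 mod 5 = 0.

x ≡ 10860 (mod 13680).


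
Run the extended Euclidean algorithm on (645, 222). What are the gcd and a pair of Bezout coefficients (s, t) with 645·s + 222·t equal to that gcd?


Euclidean algorithm on (645, 222) — divide until remainder is 0:
  645 = 2 · 222 + 201
  222 = 1 · 201 + 21
  201 = 9 · 21 + 12
  21 = 1 · 12 + 9
  12 = 1 · 9 + 3
  9 = 3 · 3 + 0
gcd(645, 222) = 3.
Track Bezout coefficients alongside the remainders: start with r₀ = 645 = a·1 + b·0 (s = 1, t = 0) and r₁ = 222 = a·0 + b·1 (s = 0, t = 1); each new remainder r_{k+1} = r_{k-1} − q_k·r_k inherits s_{k+1} = s_{k-1} − q_k·s_k, t_{k+1} = t_{k-1} − q_k·t_k, so r_k = a·s_k + b·t_k at every step:
  q = 2: r = 201, s = 1 − 2·0 = 1, t = 0 − 2·1 = -2  (check: 645·1 + 222·(-2) = 201)
  q = 1: r = 21, s = 0 − 1·1 = -1, t = 1 − 1·(-2) = 3  (check: 645·(-1) + 222·3 = 21)
  q = 9: r = 12, s = 1 − 9·(-1) = 10, t = -2 − 9·3 = -29  (check: 645·10 + 222·(-29) = 12)
  q = 1: r = 9, s = -1 − 1·10 = -11, t = 3 − 1·(-29) = 32  (check: 645·(-11) + 222·32 = 9)
  q = 1: r = 3, s = 10 − 1·(-11) = 21, t = -29 − 1·32 = -61  (check: 645·21 + 222·(-61) = 3)
The row with r = 3 (the gcd) gives the Bezout coefficients s = 21, t = -61.
Result: 645 · (21) + 222 · (-61) = 3.

gcd(645, 222) = 3; s = 21, t = -61 (check: 645·21 + 222·(-61) = 3).


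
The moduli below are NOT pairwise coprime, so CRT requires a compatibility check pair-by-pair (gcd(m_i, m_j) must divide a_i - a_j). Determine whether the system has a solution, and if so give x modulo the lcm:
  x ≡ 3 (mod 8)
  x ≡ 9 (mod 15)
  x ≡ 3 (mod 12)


Moduli 8, 15, 12 are not pairwise coprime, so CRT works modulo lcm(m_i) when all pairwise compatibility conditions hold.
Pairwise compatibility: gcd(m_i, m_j) must divide a_i - a_j for every pair.
Merge one congruence at a time:
  Start: x ≡ 3 (mod 8).
  Combine with x ≡ 9 (mod 15): gcd(8, 15) = 1; 9 - 3 = 6, which IS divisible by 1, so compatible.
    Write x = 3 + 8·t and substitute into x ≡ 9 (mod 15): 8·t ≡ 9 − 3 = 6 (mod 15).
    The inverse of 8 mod 15 is 2 (since 8·2 = 16 = 1·15 + 1), so t ≡ 2·6 = 12 ≡ 12 (mod 15).
    Then x = 3 + 8·12 = 99, valid modulo lcm(8, 15) = 120: x ≡ 99 (mod 120).
  Combine with x ≡ 3 (mod 12): gcd(120, 12) = 12; 3 - 99 = -96, which IS divisible by 12, so compatible.
    Write x = 99 + 120·t and substitute into x ≡ 3 (mod 12): 120·t ≡ 3 − 99 = -96 (mod 12).
    Divide the congruence (and modulus) by g = 12: 10·t ≡ -8 (mod 1).
    Modulo 1 every t works; take t = 0.
    Then x = 99 + 120·0 = 99, valid modulo lcm(120, 12) = 120: x ≡ 99 (mod 120).
Verify: 99 mod 8 = 3, 99 mod 15 = 9, 99 mod 12 = 3.

x ≡ 99 (mod 120).


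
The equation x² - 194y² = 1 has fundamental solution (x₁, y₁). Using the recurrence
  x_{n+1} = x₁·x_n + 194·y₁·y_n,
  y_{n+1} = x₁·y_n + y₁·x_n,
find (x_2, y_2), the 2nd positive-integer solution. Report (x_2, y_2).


Step 1: Find the fundamental solution (x₁, y₁) of x² - 194y² = 1.
  Expand √194 as a continued fraction. a₀ = ⌊√194⌋ = 13; iterate m_{k+1} = d_k·a_k − m_k, d_{k+1} = (194 − m_{k+1}²)/d_k, a_{k+1} = ⌊(a₀ + m_{k+1})/d_{k+1}⌋ (starting m₀ = 0, d₀ = 1), with convergents p_k = a_k·p_{k-1} + p_{k-2}, q_k = a_k·q_{k-1} + q_{k-2} (p₋₁ = 1, q₋₁ = 0):
  k = 0: a₀ = 13; p₀/q₀ = 13/1; p₀² − 194·q₀² = 169 − 194 = -25.
  k = 1: m = 13, d = 25, a = ⌊(13 + 13)/25⌋ = 1; p/q = (1·13 + 1)/(1·1 + 0) = 14/1; p² − 194·q² = 196 − 194 = 2.
  k = 2: m = 12, d = 2, a = ⌊(13 + 12)/2⌋ = 12; p/q = (12·14 + 13)/(12·1 + 1) = 181/13; p² − 194·q² = 32761 − 32786 = -25.
  k = 3: m = 12, d = 25, a = ⌊(13 + 12)/25⌋ = 1; p/q = (1·181 + 14)/(1·13 + 1) = 195/14; p² − 194·q² = 38025 − 38024 = 1.
  The first convergent with p² − 194·q² = 1 gives the fundamental solution (x₁, y₁) = (195, 14).
Step 2: Apply the recurrence (x_{n+1}, y_{n+1}) = (x₁x_n + 194y₁y_n, x₁y_n + y₁x_n) repeatedly.
  From (x_1, y_1) = (195, 14): x_2 = 195·195 + 194·14·14 = 76049; y_2 = 195·14 + 14·195 = 5460.
Step 3: Verify x_2² - 194·y_2² = 5783450401 - 5783450400 = 1 (should be 1). ✓

(x_1, y_1) = (195, 14); (x_2, y_2) = (76049, 5460).


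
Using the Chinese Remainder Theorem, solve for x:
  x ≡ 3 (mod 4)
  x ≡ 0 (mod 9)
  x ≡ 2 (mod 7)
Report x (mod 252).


Moduli 4, 9, 7 are pairwise coprime; by CRT there is a unique solution modulo M = 4 · 9 · 7 = 252.
Solve pairwise, accumulating the modulus:
  Start with x ≡ 3 (mod 4).
  Combine with x ≡ 0 (mod 9): since gcd(4, 9) = 1, we get a unique residue mod 36.
    Write x = 3 + 4·t and substitute into x ≡ 0 (mod 9): 4·t ≡ 0 − 3 = -3 (mod 9).
    Reduce coefficients mod 9: 4·t ≡ 6 (mod 9).
    The inverse of 4 mod 9 is 7 (since 4·7 = 28 = 3·9 + 1), so t ≡ 7·6 = 42 ≡ 6 (mod 9).
    Then x = 3 + 4·6 = 27, valid modulo lcm(4, 9) = 36: x ≡ 27 (mod 36).
  Combine with x ≡ 2 (mod 7): since gcd(36, 7) = 1, we get a unique residue mod 252.
    Write x = 27 + 36·t and substitute into x ≡ 2 (mod 7): 36·t ≡ 2 − 27 = -25 (mod 7).
    Reduce coefficients mod 7: 1·t ≡ 3 (mod 7).
    So t ≡ 3 (mod 7).
    Then x = 27 + 36·3 = 135, valid modulo lcm(36, 7) = 252: x ≡ 135 (mod 252).
Verify: 135 mod 4 = 3 ✓, 135 mod 9 = 0 ✓, 135 mod 7 = 2 ✓.

x ≡ 135 (mod 252).


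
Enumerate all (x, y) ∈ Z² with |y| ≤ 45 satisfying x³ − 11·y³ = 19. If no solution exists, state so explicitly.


The equation is x³ - 11y³ = 19. For fixed y, x³ = 11·y³ + 19, so a solution requires the RHS to be a perfect cube.
Strategy: iterate y from -45 to 45, compute RHS = 11·y³ + 19, and check whether it is a (positive or negative) perfect cube.
Check small values of y:
  y = 0: RHS = 19 is not a perfect cube.
  y = 1: RHS = 30 is not a perfect cube.
  y = -1: RHS = 8 = (2)³ ⇒ x = 2 works.
  y = 2: RHS = 107 is not a perfect cube.
  y = -2: RHS = -69 is not a perfect cube.
  y = 3: RHS = 316 is not a perfect cube.
  y = -3: RHS = -278 is not a perfect cube.
Continuing, at y = -9: RHS = -8000 = (-20)³ ⇒ x = -20 works.
Searching the remaining y in |y| ≤ 45 finds no further solutions.
Collected solutions: (2, -1), (-20, -9).

Solutions (with |y| ≤ 45): (2, -1), (-20, -9).


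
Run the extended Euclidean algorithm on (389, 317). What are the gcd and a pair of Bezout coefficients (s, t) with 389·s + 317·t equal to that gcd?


Euclidean algorithm on (389, 317) — divide until remainder is 0:
  389 = 1 · 317 + 72
  317 = 4 · 72 + 29
  72 = 2 · 29 + 14
  29 = 2 · 14 + 1
  14 = 14 · 1 + 0
gcd(389, 317) = 1.
Track Bezout coefficients alongside the remainders: start with r₀ = 389 = a·1 + b·0 (s = 1, t = 0) and r₁ = 317 = a·0 + b·1 (s = 0, t = 1); each new remainder r_{k+1} = r_{k-1} − q_k·r_k inherits s_{k+1} = s_{k-1} − q_k·s_k, t_{k+1} = t_{k-1} − q_k·t_k, so r_k = a·s_k + b·t_k at every step:
  q = 1: r = 72, s = 1 − 1·0 = 1, t = 0 − 1·1 = -1  (check: 389·1 + 317·(-1) = 72)
  q = 4: r = 29, s = 0 − 4·1 = -4, t = 1 − 4·(-1) = 5  (check: 389·(-4) + 317·5 = 29)
  q = 2: r = 14, s = 1 − 2·(-4) = 9, t = -1 − 2·5 = -11  (check: 389·9 + 317·(-11) = 14)
  q = 2: r = 1, s = -4 − 2·9 = -22, t = 5 − 2·(-11) = 27  (check: 389·(-22) + 317·27 = 1)
The row with r = 1 (the gcd) gives the Bezout coefficients s = -22, t = 27.
Result: 389 · (-22) + 317 · (27) = 1.

gcd(389, 317) = 1; s = -22, t = 27 (check: 389·(-22) + 317·27 = 1).


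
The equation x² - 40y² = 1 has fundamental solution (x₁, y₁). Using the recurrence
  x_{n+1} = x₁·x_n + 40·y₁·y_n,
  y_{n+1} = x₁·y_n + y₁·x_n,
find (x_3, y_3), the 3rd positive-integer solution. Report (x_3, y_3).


Step 1: Find the fundamental solution (x₁, y₁) of x² - 40y² = 1.
  Expand √40 as a continued fraction. a₀ = ⌊√40⌋ = 6; iterate m_{k+1} = d_k·a_k − m_k, d_{k+1} = (40 − m_{k+1}²)/d_k, a_{k+1} = ⌊(a₀ + m_{k+1})/d_{k+1}⌋ (starting m₀ = 0, d₀ = 1), with convergents p_k = a_k·p_{k-1} + p_{k-2}, q_k = a_k·q_{k-1} + q_{k-2} (p₋₁ = 1, q₋₁ = 0):
  k = 0: a₀ = 6; p₀/q₀ = 6/1; p₀² − 40·q₀² = 36 − 40 = -4.
  k = 1: m = 6, d = 4, a = ⌊(6 + 6)/4⌋ = 3; p/q = (3·6 + 1)/(3·1 + 0) = 19/3; p² − 40·q² = 361 − 360 = 1.
  The first convergent with p² − 40·q² = 1 gives the fundamental solution (x₁, y₁) = (19, 3).
Step 2: Apply the recurrence (x_{n+1}, y_{n+1}) = (x₁x_n + 40y₁y_n, x₁y_n + y₁x_n) repeatedly.
  From (x_1, y_1) = (19, 3): x_2 = 19·19 + 40·3·3 = 721; y_2 = 19·3 + 3·19 = 114.
  From (x_2, y_2) = (721, 114): x_3 = 19·721 + 40·3·114 = 27379; y_3 = 19·114 + 3·721 = 4329.
Step 3: Verify x_3² - 40·y_3² = 749609641 - 749609640 = 1 (should be 1). ✓

(x_1, y_1) = (19, 3); (x_3, y_3) = (27379, 4329).


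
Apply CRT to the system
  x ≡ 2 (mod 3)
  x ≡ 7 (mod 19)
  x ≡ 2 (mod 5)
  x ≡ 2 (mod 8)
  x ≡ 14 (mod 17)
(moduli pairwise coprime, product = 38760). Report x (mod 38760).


Product of moduli M = 3 · 19 · 5 · 8 · 17 = 38760.
Merge one congruence at a time:
  Start: x ≡ 2 (mod 3).
  Combine with x ≡ 7 (mod 19); new modulus lcm = 57.
    Write x = 2 + 3·t and substitute into x ≡ 7 (mod 19): 3·t ≡ 7 − 2 = 5 (mod 19).
    The inverse of 3 mod 19 is 13 (since 3·13 = 39 = 2·19 + 1), so t ≡ 13·5 = 65 ≡ 8 (mod 19).
    Then x = 2 + 3·8 = 26, valid modulo lcm(3, 19) = 57: x ≡ 26 (mod 57).
  Combine with x ≡ 2 (mod 5); new modulus lcm = 285.
    Write x = 26 + 57·t and substitute into x ≡ 2 (mod 5): 57·t ≡ 2 − 26 = -24 (mod 5).
    Reduce coefficients mod 5: 2·t ≡ 1 (mod 5).
    The inverse of 2 mod 5 is 3 (since 2·3 = 6 = 1·5 + 1), so t ≡ 3·1 = 3 ≡ 3 (mod 5).
    Then x = 26 + 57·3 = 197, valid modulo lcm(57, 5) = 285: x ≡ 197 (mod 285).
  Combine with x ≡ 2 (mod 8); new modulus lcm = 2280.
    Write x = 197 + 285·t and substitute into x ≡ 2 (mod 8): 285·t ≡ 2 − 197 = -195 (mod 8).
    Reduce coefficients mod 8: 5·t ≡ 5 (mod 8).
    The inverse of 5 mod 8 is 5 (since 5·5 = 25 = 3·8 + 1), so t ≡ 5·5 = 25 ≡ 1 (mod 8).
    Then x = 197 + 285·1 = 482, valid modulo lcm(285, 8) = 2280: x ≡ 482 (mod 2280).
  Combine with x ≡ 14 (mod 17); new modulus lcm = 38760.
    Write x = 482 + 2280·t and substitute into x ≡ 14 (mod 17): 2280·t ≡ 14 − 482 = -468 (mod 17).
    Reduce coefficients mod 17: 2·t ≡ 8 (mod 17).
    The inverse of 2 mod 17 is 9 (since 2·9 = 18 = 1·17 + 1), so t ≡ 9·8 = 72 ≡ 4 (mod 17).
    Then x = 482 + 2280·4 = 9602, valid modulo lcm(2280, 17) = 38760: x ≡ 9602 (mod 38760).
Verify against each original: 9602 mod 3 = 2, 9602 mod 19 = 7, 9602 mod 5 = 2, 9602 mod 8 = 2, 9602 mod 17 = 14.

x ≡ 9602 (mod 38760).
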